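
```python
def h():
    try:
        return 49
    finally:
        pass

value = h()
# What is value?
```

Step-by-step execution trace:
1. `h()` enters try: `return 49` sets pending return value 49.
2. Before returning, `finally: pass` runs (no effect).
3. h() returns 49 → value = 49.
Result: 49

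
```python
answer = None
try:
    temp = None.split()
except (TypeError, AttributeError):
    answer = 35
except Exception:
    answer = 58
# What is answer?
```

Step-by-step execution trace:
1. `temp = None.split()` raises AttributeError.
2. `except (TypeError, AttributeError)` matches (AttributeError is in the tuple) → answer = 35.
3. `except Exception` is not reached.
Result: 35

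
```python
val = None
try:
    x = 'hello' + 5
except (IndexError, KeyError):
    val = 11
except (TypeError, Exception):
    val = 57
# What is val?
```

Step-by-step execution trace:
1. `x = 'hello' + 5` raises TypeError.
2. `except (IndexError, KeyError)` does not match TypeError; skipped.
3. `except (TypeError, Exception)` matches (TypeError is in the tuple) → val = 57.
Result: 57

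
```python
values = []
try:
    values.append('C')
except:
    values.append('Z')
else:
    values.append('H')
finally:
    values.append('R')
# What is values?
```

Step-by-step execution trace:
1. try: `values.append('C')` → values = ['C']. No exception raised.
2. `except` is skipped.
3. `else` runs: `values.append('H')` → values = ['C', 'H'].
4. `finally` always runs: `values.append('R')` → values = ['C', 'H', 'R'].
Result: ['C', 'H', 'R']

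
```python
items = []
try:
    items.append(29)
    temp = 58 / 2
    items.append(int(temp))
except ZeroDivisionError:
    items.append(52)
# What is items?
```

Step-by-step execution trace:
1. try: `items.append(29)` → items = [29].
2. `temp = 58 / 2` → temp = 29.0. No exception raised.
3. `items.append(int(temp))` → items = [29, 29].
4. `except ZeroDivisionError` is skipped (no exception was raised).
Result: [29, 29]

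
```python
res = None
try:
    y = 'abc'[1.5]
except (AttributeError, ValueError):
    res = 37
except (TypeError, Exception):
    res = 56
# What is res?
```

Step-by-step execution trace:
1. `y = 'abc'[1.5]` raises TypeError.
2. `except (AttributeError, ValueError)` does not match TypeError; skipped.
3. `except (TypeError, Exception)` matches (TypeError is in the tuple) → res = 56.
Result: 56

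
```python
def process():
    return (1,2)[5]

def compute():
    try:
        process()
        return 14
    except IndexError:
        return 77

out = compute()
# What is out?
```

Step-by-step execution trace:
1. `compute()` calls `process()`.
2. `process()` evaluates `(1,2)[5]`, which raises IndexError; it propagates to the caller.
3. `return 14` is not reached.
4. `except IndexError` in compute matches → returns 77.
5. out = 77.
Result: 77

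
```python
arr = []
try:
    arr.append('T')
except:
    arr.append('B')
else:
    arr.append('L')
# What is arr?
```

Step-by-step execution trace:
1. try: `arr.append('T')` → arr = ['T']. No exception raised.
2. `except` is skipped.
3. `else` runs (try completed without exception): `arr.append('L')` → arr = ['T', 'L'].
Result: ['T', 'L']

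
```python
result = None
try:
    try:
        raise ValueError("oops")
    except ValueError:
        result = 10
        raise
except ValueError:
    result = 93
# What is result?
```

Step-by-step execution trace:
1. Inner try: `raise ValueError("oops")` raises ValueError.
2. Inner `except ValueError` matches → result = 10.
3. bare `raise` re-raises the same ValueError.
4. Outer `except ValueError` matches → result = 93.
Result: 93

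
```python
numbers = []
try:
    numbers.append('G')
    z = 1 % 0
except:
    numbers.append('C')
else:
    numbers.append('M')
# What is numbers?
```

Step-by-step execution trace:
1. try: `numbers.append('G')` → numbers = ['G'].
2. `z = 1 % 0` raises ZeroDivisionError.
3. bare `except` matches → `numbers.append('C')` → numbers = ['G', 'C'].
4. `else` is skipped (an exception was raised).
Result: ['G', 'C']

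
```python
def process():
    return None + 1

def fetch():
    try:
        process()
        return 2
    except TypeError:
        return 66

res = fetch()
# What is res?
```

Step-by-step execution trace:
1. `fetch()` calls `process()`.
2. `process()` evaluates `None + 1`, which raises TypeError; it propagates to the caller.
3. `return 2` is not reached.
4. `except TypeError` in fetch matches → returns 66.
5. res = 66.
Result: 66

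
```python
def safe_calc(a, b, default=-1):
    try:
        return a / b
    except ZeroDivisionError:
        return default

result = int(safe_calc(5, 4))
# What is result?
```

Step-by-step execution trace:
1. `safe_calc(5, 4)` enters try: `return 5 / 4` → returns 1.25. No exception raised.
2. `except ZeroDivisionError` is skipped.
3. `int(1.25)` → 1 → result = 1.
Result: 1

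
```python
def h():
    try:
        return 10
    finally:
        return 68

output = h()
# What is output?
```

Step-by-step execution trace:
1. `h()` enters try: `return 10` sets pending return value 10.
2. Before returning, `finally: return 68` runs and overrides the pending return.
3. h() returns 68 → output = 68.
Result: 68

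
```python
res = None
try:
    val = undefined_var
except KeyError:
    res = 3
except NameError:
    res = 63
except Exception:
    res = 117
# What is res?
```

Step-by-step execution trace:
1. `val = undefined_var` raises NameError.
2. `except KeyError` does not match NameError; skipped.
3. `except NameError` matches → res = 63.
4. Remaining except clauses are skipped.
Result: 63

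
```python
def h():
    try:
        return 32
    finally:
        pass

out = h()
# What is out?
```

Step-by-step execution trace:
1. `h()` enters try: `return 32` sets pending return value 32.
2. Before returning, `finally: pass` runs (no effect).
3. h() returns 32 → out = 32.
Result: 32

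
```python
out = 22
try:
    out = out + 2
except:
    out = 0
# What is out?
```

Step-by-step execution trace:
1. out starts at 22.
2. try: `out = out + 2` → out = 24. No exception raised.
3. `except` is skipped.
Result: 24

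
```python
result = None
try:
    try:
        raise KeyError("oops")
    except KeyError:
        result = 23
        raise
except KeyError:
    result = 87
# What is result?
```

Step-by-step execution trace:
1. Inner try: `raise KeyError("oops")` raises KeyError.
2. Inner `except KeyError` matches → result = 23.
3. bare `raise` re-raises the same KeyError.
4. Outer `except KeyError` matches → result = 87.
Result: 87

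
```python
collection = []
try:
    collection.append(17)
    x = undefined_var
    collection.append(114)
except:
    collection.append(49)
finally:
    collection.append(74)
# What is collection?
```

Step-by-step execution trace:
1. try: `collection.append(17)` → collection = [17].
2. `x = undefined_var` raises NameError; `collection.append(114)` is not reached.
3. bare `except` matches → `collection.append(49)` → collection = [17, 49].
4. finally always runs: `collection.append(74)` → collection = [17, 49, 74].
Result: [17, 49, 74]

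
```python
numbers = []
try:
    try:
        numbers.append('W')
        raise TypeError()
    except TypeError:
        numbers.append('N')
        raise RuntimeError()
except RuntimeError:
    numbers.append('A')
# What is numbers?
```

Step-by-step execution trace:
1. Inner try: `numbers.append('W')` → numbers = ['W'].
2. `raise TypeError()` raises TypeError.
3. Inner `except TypeError` matches → `numbers.append('N')` → numbers = ['W', 'N'].
4. `raise RuntimeError()` raises RuntimeError; propagates to outer try.
5. Outer `except RuntimeError` matches → `numbers.append('A')` → numbers = ['W', 'N', 'A'].
Result: ['W', 'N', 'A']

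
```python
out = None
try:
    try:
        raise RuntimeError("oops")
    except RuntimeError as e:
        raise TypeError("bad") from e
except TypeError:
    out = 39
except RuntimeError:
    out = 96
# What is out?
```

Step-by-step execution trace:
1. Inner try raises RuntimeError; inner `except RuntimeError as e` catches it.
2. `raise TypeError(...) from e` raises TypeError (RuntimeError is attached as __cause__, but only TypeError is active).
3. Outer `except TypeError` matches → out = 39.
4. `except RuntimeError` is not reached.
Result: 39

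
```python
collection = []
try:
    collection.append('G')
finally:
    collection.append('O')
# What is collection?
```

Step-by-step execution trace:
1. try: `collection.append('G')` → collection = ['G'].
2. The try body completes without raising.
3. finally always runs: `collection.append('O')` → collection = ['G', 'O'].
Result: ['G', 'O']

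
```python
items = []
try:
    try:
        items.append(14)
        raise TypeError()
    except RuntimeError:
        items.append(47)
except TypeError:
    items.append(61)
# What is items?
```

Step-by-step execution trace:
1. Inner try: `items.append(14)` → items = [14].
2. `raise TypeError()` raises TypeError.
3. Inner `except RuntimeError` does not match TypeError; exception propagates to outer try.
4. Outer `except TypeError` matches → `items.append(61)` → items = [14, 61].
Result: [14, 61]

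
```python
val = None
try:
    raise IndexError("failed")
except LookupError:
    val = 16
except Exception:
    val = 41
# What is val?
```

Step-by-step execution trace:
1. `raise IndexError(...)` raises IndexError.
2. `except LookupError` matches (IndexError is a subclass of LookupError) → val = 16.
3. `except Exception` is not reached.
Result: 16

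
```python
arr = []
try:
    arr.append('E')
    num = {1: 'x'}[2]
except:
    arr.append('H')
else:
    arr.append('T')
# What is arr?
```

Step-by-step execution trace:
1. try: `arr.append('E')` → arr = ['E'].
2. `num = {1: 'x'}[2]` raises KeyError.
3. bare `except` matches → `arr.append('H')` → arr = ['E', 'H'].
4. `else` is skipped (an exception was raised).
Result: ['E', 'H']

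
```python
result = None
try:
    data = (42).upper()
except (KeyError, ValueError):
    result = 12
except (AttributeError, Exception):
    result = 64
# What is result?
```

Step-by-step execution trace:
1. `data = (42).upper()` raises AttributeError.
2. `except (KeyError, ValueError)` does not match AttributeError; skipped.
3. `except (AttributeError, Exception)` matches (AttributeError is in the tuple) → result = 64.
Result: 64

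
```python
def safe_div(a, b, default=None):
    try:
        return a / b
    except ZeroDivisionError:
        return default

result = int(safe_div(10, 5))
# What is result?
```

Step-by-step execution trace:
1. `safe_div(10, 5)` enters try: `return 10 / 5` → returns 2.0. No exception raised.
2. `except ZeroDivisionError` is skipped.
3. `int(2.0)` → 2 → result = 2.
Result: 2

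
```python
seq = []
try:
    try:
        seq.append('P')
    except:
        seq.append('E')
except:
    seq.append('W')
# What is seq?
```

Step-by-step execution trace:
1. Inner try: `seq.append('P')` → seq = ['P']. No exception raised.
2. Inner `except` is skipped.
3. Inner try completes normally; outer `except` is skipped.
Result: ['P']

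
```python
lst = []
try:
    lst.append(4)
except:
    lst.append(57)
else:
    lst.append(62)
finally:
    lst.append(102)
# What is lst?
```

Step-by-step execution trace:
1. try: `lst.append(4)` → lst = [4]. No exception raised.
2. `except` is skipped.
3. `else` runs: `lst.append(62)` → lst = [4, 62].
4. `finally` always runs: `lst.append(102)` → lst = [4, 62, 102].
Result: [4, 62, 102]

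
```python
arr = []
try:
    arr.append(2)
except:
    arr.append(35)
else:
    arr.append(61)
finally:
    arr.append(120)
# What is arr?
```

Step-by-step execution trace:
1. try: `arr.append(2)` → arr = [2]. No exception raised.
2. `except` is skipped.
3. `else` runs: `arr.append(61)` → arr = [2, 61].
4. `finally` always runs: `arr.append(120)` → arr = [2, 61, 120].
Result: [2, 61, 120]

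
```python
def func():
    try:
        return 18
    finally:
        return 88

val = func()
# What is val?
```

Step-by-step execution trace:
1. `func()` enters try: `return 18` sets pending return value 18.
2. Before returning, `finally: return 88` runs and overrides the pending return.
3. func() returns 88 → val = 88.
Result: 88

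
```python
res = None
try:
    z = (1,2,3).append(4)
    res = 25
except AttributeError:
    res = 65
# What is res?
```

Step-by-step execution trace:
1. `z = (1,2,3).append(4)` raises AttributeError.
2. `res = 25` is not reached.
3. `except AttributeError` matches → res = 65.
Result: 65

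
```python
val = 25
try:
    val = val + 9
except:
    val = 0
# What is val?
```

Step-by-step execution trace:
1. val starts at 25.
2. try: `val = val + 9` → val = 34. No exception raised.
3. `except` is skipped.
Result: 34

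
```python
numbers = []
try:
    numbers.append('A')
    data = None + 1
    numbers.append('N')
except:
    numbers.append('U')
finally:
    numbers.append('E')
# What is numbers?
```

Step-by-step execution trace:
1. try: `numbers.append('A')` → numbers = ['A'].
2. `data = None + 1` raises TypeError; `numbers.append('N')` is not reached.
3. bare `except` matches → `numbers.append('U')` → numbers = ['A', 'U'].
4. finally always runs: `numbers.append('E')` → numbers = ['A', 'U', 'E'].
Result: ['A', 'U', 'E']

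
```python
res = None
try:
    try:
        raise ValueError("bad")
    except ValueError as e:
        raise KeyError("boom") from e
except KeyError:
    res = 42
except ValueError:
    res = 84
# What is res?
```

Step-by-step execution trace:
1. Inner try raises ValueError; inner `except ValueError as e` catches it.
2. `raise KeyError(...) from e` raises KeyError (ValueError is attached as __cause__, but only KeyError is active).
3. Outer `except KeyError` matches → res = 42.
4. `except ValueError` is not reached.
Result: 42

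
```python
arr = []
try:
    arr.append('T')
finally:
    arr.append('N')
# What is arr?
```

Step-by-step execution trace:
1. try: `arr.append('T')` → arr = ['T'].
2. The try body completes without raising.
3. finally always runs: `arr.append('N')` → arr = ['T', 'N'].
Result: ['T', 'N']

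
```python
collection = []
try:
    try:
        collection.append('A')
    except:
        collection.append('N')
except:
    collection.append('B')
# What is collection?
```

Step-by-step execution trace:
1. Inner try: `collection.append('A')` → collection = ['A']. No exception raised.
2. Inner `except` is skipped.
3. Inner try completes normally; outer `except` is skipped.
Result: ['A']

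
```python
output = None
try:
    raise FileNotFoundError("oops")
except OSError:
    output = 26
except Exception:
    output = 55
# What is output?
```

Step-by-step execution trace:
1. `raise FileNotFoundError(...)` raises FileNotFoundError.
2. `except OSError` matches (FileNotFoundError is a subclass of OSError) → output = 26.
3. `except Exception` is not reached.
Result: 26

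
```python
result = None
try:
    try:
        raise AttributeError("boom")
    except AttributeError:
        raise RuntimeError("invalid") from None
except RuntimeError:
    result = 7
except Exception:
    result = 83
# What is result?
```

Step-by-step execution trace:
1. Inner try raises AttributeError; inner `except AttributeError` catches it.
2. `raise RuntimeError(...) from None` raises RuntimeError (from None suppresses __context__, but the active exception is still RuntimeError).
3. Outer `except RuntimeError` matches → result = 7.
4. `except Exception` is not reached.
Result: 7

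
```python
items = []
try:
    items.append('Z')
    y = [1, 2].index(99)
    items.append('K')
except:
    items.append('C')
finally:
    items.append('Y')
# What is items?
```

Step-by-step execution trace:
1. try: `items.append('Z')` → items = ['Z'].
2. `y = [1, 2].index(99)` raises ValueError; `items.append('K')` is not reached.
3. bare `except` matches → `items.append('C')` → items = ['Z', 'C'].
4. finally always runs: `items.append('Y')` → items = ['Z', 'C', 'Y'].
Result: ['Z', 'C', 'Y']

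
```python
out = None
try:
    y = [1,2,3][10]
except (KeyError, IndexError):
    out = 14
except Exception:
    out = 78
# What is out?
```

Step-by-step execution trace:
1. `y = [1,2,3][10]` raises IndexError.
2. `except (KeyError, IndexError)` matches (IndexError is in the tuple) → out = 14.
3. `except Exception` is not reached.
Result: 14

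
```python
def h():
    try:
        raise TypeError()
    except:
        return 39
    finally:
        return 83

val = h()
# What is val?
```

Step-by-step execution trace:
1. `h()` enters try: `raise TypeError()` raises TypeError.
2. bare `except` matches → `return 39` sets pending return value 39.
3. Before returning, `finally: return 83` runs and overrides the pending return.
4. h() returns 83 → val = 83.
Result: 83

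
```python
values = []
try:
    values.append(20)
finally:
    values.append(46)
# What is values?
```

Step-by-step execution trace:
1. try: `values.append(20)` → values = [20].
2. The try body completes without raising.
3. finally always runs: `values.append(46)` → values = [20, 46].
Result: [20, 46]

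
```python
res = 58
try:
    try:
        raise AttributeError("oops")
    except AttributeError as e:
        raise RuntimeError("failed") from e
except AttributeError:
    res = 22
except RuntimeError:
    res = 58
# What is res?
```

Step-by-step execution trace:
1. Inner try raises AttributeError; inner `except AttributeError as e` catches it.
2. `raise RuntimeError(...) from e` raises RuntimeError (AttributeError is attached as __cause__, but only RuntimeError is active).
3. Outer `except AttributeError` does not match RuntimeError; skipped.
4. Outer `except RuntimeError` matches → res = 58.
Result: 58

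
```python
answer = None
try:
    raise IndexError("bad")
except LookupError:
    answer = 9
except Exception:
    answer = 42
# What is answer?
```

Step-by-step execution trace:
1. `raise IndexError(...)` raises IndexError.
2. `except LookupError` matches (IndexError is a subclass of LookupError) → answer = 9.
3. `except Exception` is not reached.
Result: 9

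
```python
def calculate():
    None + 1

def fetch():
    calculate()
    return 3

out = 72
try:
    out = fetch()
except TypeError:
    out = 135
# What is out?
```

Step-by-step execution trace:
1. out starts at 72.
2. try: `fetch()` calls `calculate()`.
3. `calculate()` evaluates `None + 1`, which raises TypeError; it propagates through fetch (uncaught).
4. `return 3` in fetch is not reached; the assignment to out does not complete.
5. `except TypeError` matches → out = 135.
Result: 135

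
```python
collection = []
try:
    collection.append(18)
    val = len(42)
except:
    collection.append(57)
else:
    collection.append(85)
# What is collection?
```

Step-by-step execution trace:
1. try: `collection.append(18)` → collection = [18].
2. `val = len(42)` raises TypeError.
3. bare `except` matches → `collection.append(57)` → collection = [18, 57].
4. `else` is skipped (an exception was raised).
Result: [18, 57]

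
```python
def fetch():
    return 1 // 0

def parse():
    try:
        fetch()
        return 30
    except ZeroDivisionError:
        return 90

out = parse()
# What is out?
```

Step-by-step execution trace:
1. `parse()` calls `fetch()`.
2. `fetch()` evaluates `1 // 0`, which raises ZeroDivisionError; it propagates to the caller.
3. `return 30` is not reached.
4. `except ZeroDivisionError` in parse matches → returns 90.
5. out = 90.
Result: 90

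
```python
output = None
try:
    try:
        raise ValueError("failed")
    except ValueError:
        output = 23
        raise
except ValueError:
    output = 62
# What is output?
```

Step-by-step execution trace:
1. Inner try: `raise ValueError("failed")` raises ValueError.
2. Inner `except ValueError` matches → output = 23.
3. bare `raise` re-raises the same ValueError.
4. Outer `except ValueError` matches → output = 62.
Result: 62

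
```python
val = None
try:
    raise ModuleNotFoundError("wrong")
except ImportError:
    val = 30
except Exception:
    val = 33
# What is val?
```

Step-by-step execution trace:
1. `raise ModuleNotFoundError(...)` raises ModuleNotFoundError.
2. `except ImportError` matches (ModuleNotFoundError is a subclass of ImportError) → val = 30.
3. `except Exception` is not reached.
Result: 30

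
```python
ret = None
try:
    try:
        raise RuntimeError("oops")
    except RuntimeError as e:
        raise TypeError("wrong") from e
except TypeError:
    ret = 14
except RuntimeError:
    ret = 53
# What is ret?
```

Step-by-step execution trace:
1. Inner try raises RuntimeError; inner `except RuntimeError as e` catches it.
2. `raise TypeError(...) from e` raises TypeError (RuntimeError is attached as __cause__, but only TypeError is active).
3. Outer `except TypeError` matches → ret = 14.
4. `except RuntimeError` is not reached.
Result: 14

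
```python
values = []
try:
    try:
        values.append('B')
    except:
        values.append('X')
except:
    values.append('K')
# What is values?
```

Step-by-step execution trace:
1. Inner try: `values.append('B')` → values = ['B']. No exception raised.
2. Inner `except` is skipped.
3. Inner try completes normally; outer `except` is skipped.
Result: ['B']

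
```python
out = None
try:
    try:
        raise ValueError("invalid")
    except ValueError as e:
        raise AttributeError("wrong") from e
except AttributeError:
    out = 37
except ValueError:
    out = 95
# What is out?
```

Step-by-step execution trace:
1. Inner try raises ValueError; inner `except ValueError as e` catches it.
2. `raise AttributeError(...) from e` raises AttributeError (ValueError is attached as __cause__, but only AttributeError is active).
3. Outer `except AttributeError` matches → out = 37.
4. `except ValueError` is not reached.
Result: 37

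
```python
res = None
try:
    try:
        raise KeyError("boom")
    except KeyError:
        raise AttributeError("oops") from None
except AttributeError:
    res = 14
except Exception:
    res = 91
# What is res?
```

Step-by-step execution trace:
1. Inner try raises KeyError; inner `except KeyError` catches it.
2. `raise AttributeError(...) from None` raises AttributeError (from None suppresses __context__, but the active exception is still AttributeError).
3. Outer `except AttributeError` matches → res = 14.
4. `except Exception` is not reached.
Result: 14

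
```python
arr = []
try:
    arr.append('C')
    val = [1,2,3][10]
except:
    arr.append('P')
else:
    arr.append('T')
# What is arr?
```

Step-by-step execution trace:
1. try: `arr.append('C')` → arr = ['C'].
2. `val = [1,2,3][10]` raises IndexError.
3. bare `except` matches → `arr.append('P')` → arr = ['C', 'P'].
4. `else` is skipped (an exception was raised).
Result: ['C', 'P']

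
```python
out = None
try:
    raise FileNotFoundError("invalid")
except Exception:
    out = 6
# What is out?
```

Step-by-step execution trace:
1. `raise FileNotFoundError(...)` raises FileNotFoundError.
2. `except Exception` matches (FileNotFoundError is a subclass of Exception) → out = 6.
Result: 6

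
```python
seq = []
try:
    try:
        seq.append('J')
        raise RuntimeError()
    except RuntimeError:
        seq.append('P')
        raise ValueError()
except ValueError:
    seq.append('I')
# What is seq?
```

Step-by-step execution trace:
1. Inner try: `seq.append('J')` → seq = ['J'].
2. `raise RuntimeError()` raises RuntimeError.
3. Inner `except RuntimeError` matches → `seq.append('P')` → seq = ['J', 'P'].
4. `raise ValueError()` raises ValueError; propagates to outer try.
5. Outer `except ValueError` matches → `seq.append('I')` → seq = ['J', 'P', 'I'].
Result: ['J', 'P', 'I']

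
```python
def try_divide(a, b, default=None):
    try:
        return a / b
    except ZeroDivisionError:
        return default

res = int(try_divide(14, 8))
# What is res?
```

Step-by-step execution trace:
1. `try_divide(14, 8)` enters try: `return 14 / 8` → returns 1.75. No exception raised.
2. `except ZeroDivisionError` is skipped.
3. `int(1.75)` → 1 → res = 1.
Result: 1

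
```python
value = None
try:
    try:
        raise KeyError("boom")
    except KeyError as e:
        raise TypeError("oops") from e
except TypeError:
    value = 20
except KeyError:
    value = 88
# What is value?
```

Step-by-step execution trace:
1. Inner try raises KeyError; inner `except KeyError as e` catches it.
2. `raise TypeError(...) from e` raises TypeError (KeyError is attached as __cause__, but only TypeError is active).
3. Outer `except TypeError` matches → value = 20.
4. `except KeyError` is not reached.
Result: 20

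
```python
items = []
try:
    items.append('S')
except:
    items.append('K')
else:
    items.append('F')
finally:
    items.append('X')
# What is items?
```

Step-by-step execution trace:
1. try: `items.append('S')` → items = ['S']. No exception raised.
2. `except` is skipped.
3. `else` runs: `items.append('F')` → items = ['S', 'F'].
4. `finally` always runs: `items.append('X')` → items = ['S', 'F', 'X'].
Result: ['S', 'F', 'X']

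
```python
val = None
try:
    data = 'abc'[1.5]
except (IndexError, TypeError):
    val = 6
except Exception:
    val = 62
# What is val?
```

Step-by-step execution trace:
1. `data = 'abc'[1.5]` raises TypeError.
2. `except (IndexError, TypeError)` matches (TypeError is in the tuple) → val = 6.
3. `except Exception` is not reached.
Result: 6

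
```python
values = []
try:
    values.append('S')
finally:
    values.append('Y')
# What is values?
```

Step-by-step execution trace:
1. try: `values.append('S')` → values = ['S'].
2. The try body completes without raising.
3. finally always runs: `values.append('Y')` → values = ['S', 'Y'].
Result: ['S', 'Y']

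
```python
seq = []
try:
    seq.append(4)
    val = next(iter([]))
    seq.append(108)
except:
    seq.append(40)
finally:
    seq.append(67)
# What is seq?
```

Step-by-step execution trace:
1. try: `seq.append(4)` → seq = [4].
2. `val = next(iter([]))` raises StopIteration; `seq.append(108)` is not reached.
3. bare `except` matches → `seq.append(40)` → seq = [4, 40].
4. finally always runs: `seq.append(67)` → seq = [4, 40, 67].
Result: [4, 40, 67]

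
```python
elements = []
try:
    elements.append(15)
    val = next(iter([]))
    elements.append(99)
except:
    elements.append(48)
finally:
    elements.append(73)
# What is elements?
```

Step-by-step execution trace:
1. try: `elements.append(15)` → elements = [15].
2. `val = next(iter([]))` raises StopIteration; `elements.append(99)` is not reached.
3. bare `except` matches → `elements.append(48)` → elements = [15, 48].
4. finally always runs: `elements.append(73)` → elements = [15, 48, 73].
Result: [15, 48, 73]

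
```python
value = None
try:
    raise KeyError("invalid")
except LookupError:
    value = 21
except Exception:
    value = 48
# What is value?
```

Step-by-step execution trace:
1. `raise KeyError(...)` raises KeyError.
2. `except LookupError` matches (KeyError is a subclass of LookupError) → value = 21.
3. `except Exception` is not reached.
Result: 21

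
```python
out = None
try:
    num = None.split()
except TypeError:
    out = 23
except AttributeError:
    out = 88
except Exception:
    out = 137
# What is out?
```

Step-by-step execution trace:
1. `num = None.split()` raises AttributeError.
2. `except TypeError` does not match AttributeError; skipped.
3. `except AttributeError` matches → out = 88.
4. Remaining except clauses are skipped.
Result: 88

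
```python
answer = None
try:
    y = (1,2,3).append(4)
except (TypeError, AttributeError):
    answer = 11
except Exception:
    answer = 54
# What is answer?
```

Step-by-step execution trace:
1. `y = (1,2,3).append(4)` raises AttributeError.
2. `except (TypeError, AttributeError)` matches (AttributeError is in the tuple) → answer = 11.
3. `except Exception` is not reached.
Result: 11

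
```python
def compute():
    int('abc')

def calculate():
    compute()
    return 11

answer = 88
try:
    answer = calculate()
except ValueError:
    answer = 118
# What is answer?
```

Step-by-step execution trace:
1. answer starts at 88.
2. try: `calculate()` calls `compute()`.
3. `compute()` evaluates `int('abc')`, which raises ValueError; it propagates through calculate (uncaught).
4. `return 11` in calculate is not reached; the assignment to answer does not complete.
5. `except ValueError` matches → answer = 118.
Result: 118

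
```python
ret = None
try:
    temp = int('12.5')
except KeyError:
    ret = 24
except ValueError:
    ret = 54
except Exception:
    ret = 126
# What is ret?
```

Step-by-step execution trace:
1. `temp = int('12.5')` raises ValueError.
2. `except KeyError` does not match ValueError; skipped.
3. `except ValueError` matches → ret = 54.
4. Remaining except clauses are skipped.
Result: 54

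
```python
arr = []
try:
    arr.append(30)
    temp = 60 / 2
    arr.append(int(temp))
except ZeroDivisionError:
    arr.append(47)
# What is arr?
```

Step-by-step execution trace:
1. try: `arr.append(30)` → arr = [30].
2. `temp = 60 / 2` → temp = 30.0. No exception raised.
3. `arr.append(int(temp))` → arr = [30, 30].
4. `except ZeroDivisionError` is skipped (no exception was raised).
Result: [30, 30]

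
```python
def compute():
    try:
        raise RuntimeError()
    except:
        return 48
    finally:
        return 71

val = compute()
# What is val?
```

Step-by-step execution trace:
1. `compute()` enters try: `raise RuntimeError()` raises RuntimeError.
2. bare `except` matches → `return 48` sets pending return value 48.
3. Before returning, `finally: return 71` runs and overrides the pending return.
4. compute() returns 71 → val = 71.
Result: 71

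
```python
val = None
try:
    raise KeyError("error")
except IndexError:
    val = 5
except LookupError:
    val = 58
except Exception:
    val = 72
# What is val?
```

Step-by-step execution trace:
1. `raise KeyError(...)` raises KeyError.
2. `except IndexError` does not match (KeyError is not a subclass of IndexError); skipped.
3. `except LookupError` matches (KeyError is a subclass of LookupError) → val = 58.
4. `except Exception` is not reached.
Result: 58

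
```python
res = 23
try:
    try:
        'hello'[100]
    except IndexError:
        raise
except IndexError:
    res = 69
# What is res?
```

Step-by-step execution trace:
1. Inner try: `'hello'[100]` raises IndexError.
2. Inner `except IndexError` matches; bare `raise` re-raises the same IndexError.
3. Outer `except IndexError` matches → res = 69.
Result: 69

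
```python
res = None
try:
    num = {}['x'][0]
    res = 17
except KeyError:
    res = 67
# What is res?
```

Step-by-step execution trace:
1. `num = {}['x'][0]` raises KeyError.
2. `res = 17` is not reached.
3. `except KeyError` matches → res = 67.
Result: 67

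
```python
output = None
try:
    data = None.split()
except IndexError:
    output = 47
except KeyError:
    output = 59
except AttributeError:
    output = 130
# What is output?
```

Step-by-step execution trace:
1. `data = None.split()` raises AttributeError.
2. `except IndexError` does not match AttributeError; skipped.
3. `except KeyError` does not match AttributeError; skipped.
4. `except AttributeError` matches → output = 130.
Result: 130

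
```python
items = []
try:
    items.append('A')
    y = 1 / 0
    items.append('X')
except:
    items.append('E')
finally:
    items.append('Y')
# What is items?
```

Step-by-step execution trace:
1. try: `items.append('A')` → items = ['A'].
2. `y = 1 / 0` raises ZeroDivisionError; `items.append('X')` is not reached.
3. bare `except` matches → `items.append('E')` → items = ['A', 'E'].
4. finally always runs: `items.append('Y')` → items = ['A', 'E', 'Y'].
Result: ['A', 'E', 'Y']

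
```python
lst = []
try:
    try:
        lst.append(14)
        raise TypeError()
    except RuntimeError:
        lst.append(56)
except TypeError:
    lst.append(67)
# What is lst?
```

Step-by-step execution trace:
1. Inner try: `lst.append(14)` → lst = [14].
2. `raise TypeError()` raises TypeError.
3. Inner `except RuntimeError` does not match TypeError; exception propagates to outer try.
4. Outer `except TypeError` matches → `lst.append(67)` → lst = [14, 67].
Result: [14, 67]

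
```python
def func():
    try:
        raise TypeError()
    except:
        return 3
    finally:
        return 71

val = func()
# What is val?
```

Step-by-step execution trace:
1. `func()` enters try: `raise TypeError()` raises TypeError.
2. bare `except` matches → `return 3` sets pending return value 3.
3. Before returning, `finally: return 71` runs and overrides the pending return.
4. func() returns 71 → val = 71.
Result: 71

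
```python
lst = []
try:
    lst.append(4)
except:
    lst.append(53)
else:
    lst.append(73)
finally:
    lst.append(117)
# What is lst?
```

Step-by-step execution trace:
1. try: `lst.append(4)` → lst = [4]. No exception raised.
2. `except` is skipped.
3. `else` runs: `lst.append(73)` → lst = [4, 73].
4. `finally` always runs: `lst.append(117)` → lst = [4, 73, 117].
Result: [4, 73, 117]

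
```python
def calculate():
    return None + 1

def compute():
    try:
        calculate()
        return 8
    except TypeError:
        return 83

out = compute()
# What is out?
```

Step-by-step execution trace:
1. `compute()` calls `calculate()`.
2. `calculate()` evaluates `None + 1`, which raises TypeError; it propagates to the caller.
3. `return 8` is not reached.
4. `except TypeError` in compute matches → returns 83.
5. out = 83.
Result: 83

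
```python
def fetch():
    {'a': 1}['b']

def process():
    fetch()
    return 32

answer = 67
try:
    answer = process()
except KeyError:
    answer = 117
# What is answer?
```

Step-by-step execution trace:
1. answer starts at 67.
2. try: `process()` calls `fetch()`.
3. `fetch()` evaluates `{'a': 1}['b']`, which raises KeyError; it propagates through process (uncaught).
4. `return 32` in process is not reached; the assignment to answer does not complete.
5. `except KeyError` matches → answer = 117.
Result: 117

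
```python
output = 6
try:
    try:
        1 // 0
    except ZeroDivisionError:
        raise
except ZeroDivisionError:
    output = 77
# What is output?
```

Step-by-step execution trace:
1. Inner try: `1 // 0` raises ZeroDivisionError.
2. Inner `except ZeroDivisionError` matches; bare `raise` re-raises the same ZeroDivisionError.
3. Outer `except ZeroDivisionError` matches → output = 77.
Result: 77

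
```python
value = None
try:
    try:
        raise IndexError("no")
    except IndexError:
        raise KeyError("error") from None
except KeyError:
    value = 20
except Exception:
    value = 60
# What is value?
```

Step-by-step execution trace:
1. Inner try raises IndexError; inner `except IndexError` catches it.
2. `raise KeyError(...) from None` raises KeyError (from None suppresses __context__, but the active exception is still KeyError).
3. Outer `except KeyError` matches → value = 20.
4. `except Exception` is not reached.
Result: 20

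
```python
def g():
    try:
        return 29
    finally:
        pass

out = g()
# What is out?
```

Step-by-step execution trace:
1. `g()` enters try: `return 29` sets pending return value 29.
2. Before returning, `finally: pass` runs (no effect).
3. g() returns 29 → out = 29.
Result: 29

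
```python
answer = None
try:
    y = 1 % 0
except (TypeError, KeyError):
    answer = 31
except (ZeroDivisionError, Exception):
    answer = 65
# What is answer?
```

Step-by-step execution trace:
1. `y = 1 % 0` raises ZeroDivisionError.
2. `except (TypeError, KeyError)` does not match ZeroDivisionError; skipped.
3. `except (ZeroDivisionError, Exception)` matches (ZeroDivisionError is in the tuple) → answer = 65.
Result: 65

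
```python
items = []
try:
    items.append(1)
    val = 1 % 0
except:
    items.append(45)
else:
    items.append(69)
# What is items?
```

Step-by-step execution trace:
1. try: `items.append(1)` → items = [1].
2. `val = 1 % 0` raises ZeroDivisionError.
3. bare `except` matches → `items.append(45)` → items = [1, 45].
4. `else` is skipped (an exception was raised).
Result: [1, 45]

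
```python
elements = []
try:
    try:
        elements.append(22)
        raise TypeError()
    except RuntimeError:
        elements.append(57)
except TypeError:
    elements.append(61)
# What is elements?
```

Step-by-step execution trace:
1. Inner try: `elements.append(22)` → elements = [22].
2. `raise TypeError()` raises TypeError.
3. Inner `except RuntimeError` does not match TypeError; exception propagates to outer try.
4. Outer `except TypeError` matches → `elements.append(61)` → elements = [22, 61].
Result: [22, 61]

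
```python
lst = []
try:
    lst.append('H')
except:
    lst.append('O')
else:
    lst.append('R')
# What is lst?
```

Step-by-step execution trace:
1. try: `lst.append('H')` → lst = ['H']. No exception raised.
2. `except` is skipped.
3. `else` runs (try completed without exception): `lst.append('R')` → lst = ['H', 'R'].
Result: ['H', 'R']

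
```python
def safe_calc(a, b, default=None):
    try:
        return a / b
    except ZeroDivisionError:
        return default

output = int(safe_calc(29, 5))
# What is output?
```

Step-by-step execution trace:
1. `safe_calc(29, 5)` enters try: `return 29 / 5` → returns 5.8. No exception raised.
2. `except ZeroDivisionError` is skipped.
3. `int(5.8)` → 5 → output = 5.
Result: 5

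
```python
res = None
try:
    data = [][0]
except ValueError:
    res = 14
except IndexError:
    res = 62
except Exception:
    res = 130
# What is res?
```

Step-by-step execution trace:
1. `data = [][0]` raises IndexError.
2. `except ValueError` does not match IndexError; skipped.
3. `except IndexError` matches → res = 62.
4. Remaining except clauses are skipped.
Result: 62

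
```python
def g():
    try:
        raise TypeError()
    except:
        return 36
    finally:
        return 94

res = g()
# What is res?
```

Step-by-step execution trace:
1. `g()` enters try: `raise TypeError()` raises TypeError.
2. bare `except` matches → `return 36` sets pending return value 36.
3. Before returning, `finally: return 94` runs and overrides the pending return.
4. g() returns 94 → res = 94.
Result: 94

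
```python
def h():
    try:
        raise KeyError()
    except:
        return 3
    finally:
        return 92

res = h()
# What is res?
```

Step-by-step execution trace:
1. `h()` enters try: `raise KeyError()` raises KeyError.
2. bare `except` matches → `return 3` sets pending return value 3.
3. Before returning, `finally: return 92` runs and overrides the pending return.
4. h() returns 92 → res = 92.
Result: 92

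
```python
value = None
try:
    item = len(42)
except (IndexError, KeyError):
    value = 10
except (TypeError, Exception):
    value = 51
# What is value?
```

Step-by-step execution trace:
1. `item = len(42)` raises TypeError.
2. `except (IndexError, KeyError)` does not match TypeError; skipped.
3. `except (TypeError, Exception)` matches (TypeError is in the tuple) → value = 51.
Result: 51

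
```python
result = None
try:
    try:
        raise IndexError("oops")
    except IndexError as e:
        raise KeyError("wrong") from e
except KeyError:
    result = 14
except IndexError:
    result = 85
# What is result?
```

Step-by-step execution trace:
1. Inner try raises IndexError; inner `except IndexError as e` catches it.
2. `raise KeyError(...) from e` raises KeyError (IndexError is attached as __cause__, but only KeyError is active).
3. Outer `except KeyError` matches → result = 14.
4. `except IndexError` is not reached.
Result: 14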